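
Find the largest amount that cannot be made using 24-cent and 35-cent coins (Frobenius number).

For two coprime denominations a and b, the Frobenius number (largest value not representable as a non-negative combination) is ab - a - b.
Here gcd(24, 35) = 1, so they are coprime.
F(24, 35) = 24·35 - 24 - 35 = 840 - 59 = 781

781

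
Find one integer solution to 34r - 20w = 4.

Step 1: Check solvability.
gcd(34, 20) = 2
Since 2 divides 4, solutions exist.

Step 2: Apply extended Euclidean algorithm to find gcd.
We find integers such that 34*x0 + 20*y0 = 2

Step 3: Scale the particular solution.
Multiply by 4/2 = 2:
r = 6, w = 10

Step 4: Verify.
34*(6) - 20*(10) = 4 = 4 ✓

r = 6, w = 10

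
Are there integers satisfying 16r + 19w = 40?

Step 1: Compute gcd(16, 19).
gcd(16, 19) = 1

Step 2: Check divisibility.
Does 1 divide 40? 40 = 1 x 40, so yes.

By the theorem on linear Diophantine equations, 16r + 19w = 40 has integer solutions if and only if gcd(16, 19) divides 40. Since 1 | 40, solutions exist.

Yes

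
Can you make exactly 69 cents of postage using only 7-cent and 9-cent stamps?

We need non-negative x, y with 7x + 9y = 69.
gcd(7, 9) = 1 divides 69, so integer solutions exist.
Search for a non-negative one: x = 6 gives 9y = 69 - 42 = 27, so y = 3.
Check: 7·6 + 9·3 = 69 ✓

Yes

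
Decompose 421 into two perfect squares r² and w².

We need to find integers r, w > 0 such that r² + w² = 421.
Trying r = 14: w² = 421 - 14² = 421 - 196 = 225
w = 15
Check: 14² + 15² = 196 + 225 = 421 ✓

421 = 14² + 15²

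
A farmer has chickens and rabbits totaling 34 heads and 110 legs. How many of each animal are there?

Let c = chickens, r = rabbits.
Heads: c + r = 34
Legs: 2c + 4r = 110
From the first equation, c = 34 - r. Substitute:
2(34 - r) + 4r = 110
68 + 2r = 110
r = (110 - 68)/2 = 21
c = 34 - 21 = 13

Chickens: 13, Rabbits: 21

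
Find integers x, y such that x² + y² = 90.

We need to find integers x, y > 0 such that x² + y² = 90.
Trying x = 3: y² = 90 - 3² = 90 - 9 = 81
y = 9
Check: 3² + 9² = 9 + 81 = 90 ✓

90 = 3² + 9²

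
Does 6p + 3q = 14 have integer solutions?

Step 1: Compute gcd(6, 3).
gcd(6, 3) = 3

Step 2: Check divisibility.
Does 3 divide 14? 14 = 3 x 4 + 2, so no.

By the theorem on linear Diophantine equations, 6p + 3q = 14 has integer solutions if and only if gcd(6, 3) divides 14. Since 3 does not divide 14, no solutions exist.

No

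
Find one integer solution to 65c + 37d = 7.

Step 1: Check solvability.
gcd(65, 37) = 1
Since 1 divides 7, solutions exist.

Step 2: Apply extended Euclidean algorithm to find gcd.
We find integers such that 65*x0 + 37*y0 = 1

Step 3: Scale the particular solution.
Multiply by 7/1 = 7:
c = 28, d = -49

Step 4: Verify.
65*(28) + 37*(-49) = 7 = 7 ✓

c = 28, d = -49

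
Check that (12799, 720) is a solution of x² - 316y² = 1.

Compute x² = 12799² = 163814401
Compute 316y² = 316·720² = 316·518400 = 163814400
x² - 316y² = 163814401 - 163814400 = 1
Since this equals 1, (12799, 720) is a solution.

Yes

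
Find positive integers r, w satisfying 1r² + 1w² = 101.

Try small values of r and check whether (101 - 1r²)/1 is a perfect square.
r = 10: 1·10² = 100, so 1w² = 101 - 100 = 1, giving w² = 1, w = 1.
Check: 1·10² + 1·1² = 100 + 1 = 101 ✓

r = 10, w = 1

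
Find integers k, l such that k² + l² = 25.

We need to find integers k, l > 0 such that k² + l² = 25.
Trying k = 3: l² = 25 - 3² = 25 - 9 = 16
l = 4
Check: 3² + 4² = 9 + 16 = 25 ✓

25 = 3² + 4²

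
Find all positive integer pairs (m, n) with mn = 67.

The positive divisors of 67 are: 1, 67.
Each divisor d gives the pair (d, 67/d):
(1, 67), (67, 1)

(1, 67), (67, 1)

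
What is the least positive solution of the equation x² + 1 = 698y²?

We need x² = 698y² - 1. Try successive y:
y = 1: x² = 698·1² - 1 = 697, not a perfect square
y = 2: x² = 698·2² - 1 = 2791, not a perfect square
y = 3: x² = 698·3² - 1 = 6281, not a perfect square
...
y = 193: x² = 698·193² - 1 = 25999801 = 5099² ✓
Check: 5099² - 698·193² = 25999801 - 25999802 = -1 ✓

x = 5099, y = 193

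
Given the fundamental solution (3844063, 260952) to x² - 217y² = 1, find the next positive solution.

Solutions to x² - Dy² = 1 are generated by powers of (x₀ + y₀√D).
The next solution satisfies x₁ + y₁√217 = (x₀ + y₀√217)², giving:
x₁ = x₀² + 217y₀² = 3844063² + 217·260952² = 14776820347969 + 14776820347968 = 29553640695937
y₁ = 2x₀y₀ = 2·3844063·260952 = 2006231855952

Verify: 29553640695937² - 217·2006231855952² = 873417678384543605688307969 - 873417678384543605688307968 = 1 ✓

x = 29553640695937, y = 2006231855952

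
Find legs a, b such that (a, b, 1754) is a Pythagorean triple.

We need a² + b² = 1754² = 3076516.
Trying: 1610² + 696² = 2592100 + 484416 = 3076516 ✓

(1610, 696, 1754)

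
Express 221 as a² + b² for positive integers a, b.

We need to find integers a, b > 0 such that a² + b² = 221.
Trying a = 5: b² = 221 - 5² = 221 - 25 = 196
b = 14
Check: 5² + 14² = 25 + 196 = 221 ✓

221 = 5² + 14²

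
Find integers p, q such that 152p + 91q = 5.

Step 1: Check solvability.
gcd(152, 91) = 1
Since 1 divides 5, solutions exist.

Step 2: Apply extended Euclidean algorithm to find gcd.
We find integers such that 152*x0 + 91*y0 = 1

Step 3: Scale the particular solution.
Multiply by 5/1 = 5:
p = 15, q = -25

Step 4: Verify.
152*(15) + 91*(-25) = 5 = 5 ✓

p = 15, q = -25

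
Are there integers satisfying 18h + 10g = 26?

Step 1: Compute gcd(18, 10).
gcd(18, 10) = 2

Step 2: Check divisibility.
Does 2 divide 26? 26 = 2 x 13, so yes.

By the theorem on linear Diophantine equations, 18h + 10g = 26 has integer solutions if and only if gcd(18, 10) divides 26. Since 2 | 26, solutions exist.

Yes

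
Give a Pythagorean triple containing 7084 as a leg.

We need the other leg and hypotenuse such that 7084² + x² = c².
Take x = 315, c = 7091: 7084² + 315² = 50183056 + 99225 = 50282281 = 7091² ✓
Triple: (315, 7084, 7091)

(315, 7084, 7091)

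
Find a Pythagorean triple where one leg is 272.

We need the other leg and hypotenuse such that 272² + x² = c².
Take x = 225, c = 353: 272² + 225² = 73984 + 50625 = 124609 = 353² ✓
Triple: (225, 272, 353)

(225, 272, 353)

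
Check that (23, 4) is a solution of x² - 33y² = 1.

Compute x² = 23² = 529
Compute 33y² = 33·4² = 33·16 = 528
x² - 33y² = 529 - 528 = 1
Since this equals 1, (23, 4) is a solution.

Yes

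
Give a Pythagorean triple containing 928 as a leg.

We need the other leg and hypotenuse such that 928² + x² = c².
Take x = 6696, c = 6760: 928² + 6696² = 861184 + 44836416 = 45697600 = 6760² ✓
Triple: (6696, 928, 6760)

(6696, 928, 6760)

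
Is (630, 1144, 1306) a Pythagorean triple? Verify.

Compute a² + b² = 630² + 1144² = 396900 + 1308736 = 1705636
Compute c² = 1306² = 1705636
Since 1705636 = 1705636, confirmed.

Yes, it is a Pythagorean triple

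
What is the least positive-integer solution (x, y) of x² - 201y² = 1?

We seek the smallest positive integers (x, y) with x² - 201y² = 1, i.e., x² = 201y² + 1.
Try successive y values:
y = 1: x² = 201·1² + 1 = 202, not a perfect square
y = 2: x² = 201·2² + 1 = 805, not a perfect square
y = 3: x² = 201·3² + 1 = 1810, not a perfect square
... continuing the search (or via continued fractions) ...
y = 36332: x² = 201·36332² + 1 = 265322859025, x = 515095 ✓

Verify: 515095² - 201·36332² = 265322859025 - 265322859024 = 1 ✓

x = 515095, y = 36332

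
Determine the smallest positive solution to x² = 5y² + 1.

We seek the smallest positive integers (x, y) with x² - 5y² = 1, i.e., x² = 5y² + 1.
Try successive y values:
y = 1: x² = 5·1² + 1 = 6, not a perfect square
y = 2: x² = 5·2² + 1 = 21, not a perfect square
y = 3: x² = 5·3² + 1 = 46, not a perfect square
... continuing the search (or via continued fractions) ...
y = 4: x² = 5·4² + 1 = 81, x = 9 ✓

Verify: 9² - 5·4² = 81 - 80 = 1 ✓

x = 9, y = 4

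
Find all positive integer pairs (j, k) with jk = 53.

The positive divisors of 53 are: 1, 53.
Each divisor d gives the pair (d, 53/d):
(1, 53), (53, 1)

(1, 53), (53, 1)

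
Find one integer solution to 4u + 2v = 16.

Step 1: Check solvability.
gcd(4, 2) = 2
Since 2 divides 16, solutions exist.

Step 2: Apply extended Euclidean algorithm to find gcd.
We find integers such that 4*x0 + 2*y0 = 2

Step 3: Scale the particular solution.
Multiply by 16/2 = 8:
u = 0, v = 8

Step 4: Verify.
4*(0) + 2*(8) = 16 = 16 ✓

u = 0, v = 8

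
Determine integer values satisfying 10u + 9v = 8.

Step 1: Check solvability.
gcd(10, 9) = 1
Since 1 divides 8, solutions exist.

Step 2: Apply extended Euclidean algorithm to find gcd.
We find integers such that 10*x0 + 9*y0 = 1

Step 3: Scale the particular solution.
Multiply by 8/1 = 8:
u = 8, v = -8

Step 4: Verify.
10*(8) + 9*(-8) = 8 = 8 ✓

u = 8, v = -8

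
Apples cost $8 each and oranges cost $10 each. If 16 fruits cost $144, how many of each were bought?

Let a = apples, o = oranges.
a + o = 16
8a + 10o = 144
Substitute o = 16 - a:
8a + 10(16 - a) = 144
(8 - 10)a = 144 - 160
-2a = -16
a = 8, o = 16 - 8 = 8

Apples: 8, Oranges: 8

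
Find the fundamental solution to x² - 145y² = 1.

We seek the smallest positive integers (x, y) with x² - 145y² = 1, i.e., x² = 145y² + 1.
Try successive y values:
y = 1: x² = 145·1² + 1 = 146, not a perfect square
y = 2: x² = 145·2² + 1 = 581, not a perfect square
y = 3: x² = 145·3² + 1 = 1306, not a perfect square
... continuing the search (or via continued fractions) ...
y = 24: x² = 145·24² + 1 = 83521, x = 289 ✓

Verify: 289² - 145·24² = 83521 - 83520 = 1 ✓

x = 289, y = 24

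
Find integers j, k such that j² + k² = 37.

We need to find integers j, k > 0 such that j² + k² = 37.
Trying j = 1: k² = 37 - 1² = 37 - 1 = 36
k = 6
Check: 1² + 6² = 1 + 36 = 37 ✓

37 = 1² + 6²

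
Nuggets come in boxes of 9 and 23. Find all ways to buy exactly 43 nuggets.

We need non-negative integers (x, y) with 9x + 23y = 43.
For each x in 0..4, check if 43 - 9x is a non-negative multiple of 23.
No x yields an integer y ≥ 0.

No solution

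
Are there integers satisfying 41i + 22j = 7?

Step 1: Compute gcd(41, 22).
gcd(41, 22) = 1

Step 2: Check divisibility.
Does 1 divide 7? 7 = 1 x 7, so yes.

By the theorem on linear Diophantine equations, 41i + 22j = 7 has integer solutions if and only if gcd(41, 22) divides 7. Since 1 | 7, solutions exist.

Yes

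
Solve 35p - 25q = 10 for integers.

Step 1: Check solvability.
gcd(35, 25) = 5
Since 5 divides 10, solutions exist.

Step 2: Apply extended Euclidean algorithm to find gcd.
We find integers such that 35*x0 + 25*y0 = 5

Step 3: Scale the particular solution.
Multiply by 10/5 = 2:
p = -4, q = -6

Step 4: Verify.
35*(-4) - 25*(-6) = 10 = 10 ✓

p = -4, q = -6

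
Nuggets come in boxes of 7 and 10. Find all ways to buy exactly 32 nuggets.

We need non-negative integers (x, y) with 7x + 10y = 32.
For each x in 0..4, check if 32 - 7x is a non-negative multiple of 10.
No x yields an integer y ≥ 0.

No solution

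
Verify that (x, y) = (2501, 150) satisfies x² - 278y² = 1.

Compute x² = 2501² = 6255001
Compute 278y² = 278·150² = 278·22500 = 6255000
x² - 278y² = 6255001 - 6255000 = 1
Since this equals 1, (2501, 150) is a solution.

Yes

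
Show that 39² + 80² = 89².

Compute a² + b²:
39² + 80² = 1521 + 6400 = 7921
Compute c²:
89² = 7921
Since 7921 = 7921, it is a Pythagorean triple.

Yes, it is a Pythagorean triple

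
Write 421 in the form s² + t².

We need to find integers s, t > 0 such that s² + t² = 421.
Trying s = 14: t² = 421 - 14² = 421 - 196 = 225
t = 15
Check: 14² + 15² = 196 + 225 = 421 ✓

421 = 14² + 15²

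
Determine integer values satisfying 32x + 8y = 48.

Step 1: Check solvability.
gcd(32, 8) = 8
Since 8 divides 48, solutions exist.

Step 2: Apply extended Euclidean algorithm to find gcd.
We find integers such that 32*x0 + 8*y0 = 8

Step 3: Scale the particular solution.
Multiply by 48/8 = 6:
x = 0, y = 6

Step 4: Verify.
32*(0) + 8*(6) = 48 = 48 ✓

x = 0, y = 6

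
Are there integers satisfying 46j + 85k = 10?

Step 1: Compute gcd(46, 85).
gcd(46, 85) = 1

Step 2: Check divisibility.
Does 1 divide 10? 10 = 1 x 10, so yes.

By the theorem on linear Diophantine equations, 46j + 85k = 10 has integer solutions if and only if gcd(46, 85) divides 10. Since 1 | 10, solutions exist.

Yes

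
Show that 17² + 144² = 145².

Compute a² + b² = 17² + 144² = 289 + 20736 = 21025
Compute c² = 145² = 21025
Since 21025 = 21025, confirmed.

Yes, it is a Pythagorean triple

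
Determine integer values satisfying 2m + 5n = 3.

Step 1: Check solvability.
gcd(2, 5) = 1
Since 1 divides 3, solutions exist.

Step 2: Apply extended Euclidean algorithm to find gcd.
We find integers such that 2*x0 + 5*y0 = 1

Step 3: Scale the particular solution.
Multiply by 3/1 = 3:
m = -6, n = 3

Step 4: Verify.
2*(-6) + 5*(3) = 3 = 3 ✓

m = -6, n = 3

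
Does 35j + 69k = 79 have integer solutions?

Step 1: Compute gcd(35, 69).
gcd(35, 69) = 1

Step 2: Check divisibility.
Does 1 divide 79? 79 = 1 x 79, so yes.

By the theorem on linear Diophantine equations, 35j + 69k = 79 has integer solutions if and only if gcd(35, 69) divides 79. Since 1 | 79, solutions exist.

Yes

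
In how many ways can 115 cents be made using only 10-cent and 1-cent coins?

We need non-negative integers (x, y) with 10x + 1y = 115.
For each x from 0 to 11, check if (115 - 10x) is a non-negative multiple of 1.
Solutions (x, y): (0,115), (1,105), (2,95), (3,85), ...
Count: 12

12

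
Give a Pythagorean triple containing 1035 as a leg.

We need the other leg and hypotenuse such that 1035² + x² = c².
Take x = 456, c = 1131: 1035² + 456² = 1071225 + 207936 = 1279161 = 1131² ✓
Triple: (1035, 456, 1131)

(1035, 456, 1131)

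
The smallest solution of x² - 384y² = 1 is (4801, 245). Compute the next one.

Solutions to x² - Dy² = 1 are generated by powers of (x₀ + y₀√D).
The next solution satisfies x₁ + y₁√384 = (x₀ + y₀√384)², giving:
x₁ = x₀² + 384y₀² = 4801² + 384·245² = 23049601 + 23049600 = 46099201
y₁ = 2x₀y₀ = 2·4801·245 = 2352490

Verify: 46099201² - 384·2352490² = 2125136332838401 - 2125136332838400 = 1 ✓

x = 46099201, y = 2352490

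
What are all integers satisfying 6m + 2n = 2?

Step 1: Compute gcd(6, 2) = 2.
Since 2 divides 2, solutions exist.

Step 2: Find a particular solution using extended Euclidean algorithm.
We get m₀ = 0, n₀ = 1.
Check: 6*0 + 2*1 = 2 = 2 ✓

Step 3: Write the general solution.
m = 0 + (2/2)t = 0 + 1t
n = 1 - (6/2)t = 1 - 3t
for any integer t.

m = 0 + 1t, n = 1 - 3t for integer t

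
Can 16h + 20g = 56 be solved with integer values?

Step 1: Compute gcd(16, 20).
gcd(16, 20) = 4

Step 2: Check divisibility.
Does 4 divide 56? 56 = 4 x 14, so yes.

By the theorem on linear Diophantine equations, 16h + 20g = 56 has integer solutions if and only if gcd(16, 20) divides 56. Since 4 | 56, solutions exist.

Yes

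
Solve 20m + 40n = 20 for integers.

Step 1: Check solvability.
gcd(20, 40) = 20
Since 20 divides 20, solutions exist.

Step 2: Apply extended Euclidean algorithm to find gcd.
We find integers such that 20*x0 + 40*y0 = 20

Step 3: Scale the particular solution.
Multiply by 20/20 = 1:
m = 1, n = 0

Step 4: Verify.
20*(1) + 40*(0) = 20 = 20 ✓

m = 1, n = 0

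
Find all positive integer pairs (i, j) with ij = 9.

The positive divisors of 9 are: 1, 3, 9.
Each divisor d gives the pair (d, 9/d):
(1, 9), (3, 3), (9, 1)

(1, 9), (3, 3), (9, 1)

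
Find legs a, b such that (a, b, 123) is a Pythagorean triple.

We need a² + b² = 123² = 15129.
Trying: 27² + 120² = 729 + 14400 = 15129 ✓

(27, 120, 123)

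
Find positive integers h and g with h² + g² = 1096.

We need to find integers h, g > 0 such that h² + g² = 1096.
Trying h = 14: g² = 1096 - 14² = 1096 - 196 = 900
g = 30
Check: 14² + 30² = 196 + 900 = 1096 ✓

1096 = 14² + 30²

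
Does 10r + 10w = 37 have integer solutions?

Step 1: Compute gcd(10, 10).
gcd(10, 10) = 10

Step 2: Check divisibility.
Does 10 divide 37? 37 = 10 x 3 + 7, so no.

By the theorem on linear Diophantine equations, 10r + 10w = 37 has integer solutions if and only if gcd(10, 10) divides 37. Since 10 does not divide 37, no solutions exist.

No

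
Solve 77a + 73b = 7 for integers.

Step 1: Check solvability.
gcd(77, 73) = 1
Since 1 divides 7, solutions exist.

Step 2: Apply extended Euclidean algorithm to find gcd.
We find integers such that 77*x0 + 73*y0 = 1

Step 3: Scale the particular solution.
Multiply by 7/1 = 7:
a = -126, b = 133

Step 4: Verify.
77*(-126) + 73*(133) = 7 = 7 ✓

a = -126, b = 133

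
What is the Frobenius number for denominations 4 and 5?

For two coprime denominations a and b, the Frobenius number (largest value not representable as a non-negative combination) is ab - a - b.
Here gcd(4, 5) = 1, so they are coprime.
F(4, 5) = 4·5 - 4 - 5 = 20 - 9 = 11

11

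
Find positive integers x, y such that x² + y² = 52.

Search for x with 52 - x² a perfect square.
x = 4: 52 - 4² = 52 - 16 = 36 = 6² ✓
So x = 4, y = 6.

x = 4, y = 6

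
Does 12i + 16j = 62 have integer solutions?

Step 1: Compute gcd(12, 16).
gcd(12, 16) = 4

Step 2: Check divisibility.
Does 4 divide 62? 62 = 4 x 15 + 2, so no.

By the theorem on linear Diophantine equations, 12i + 16j = 62 has integer solutions if and only if gcd(12, 16) divides 62. Since 4 does not divide 62, no solutions exist.

No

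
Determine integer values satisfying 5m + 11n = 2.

Step 1: Check solvability.
gcd(5, 11) = 1
Since 1 divides 2, solutions exist.

Step 2: Apply extended Euclidean algorithm to find gcd.
We find integers such that 5*x0 + 11*y0 = 1

Step 3: Scale the particular solution.
Multiply by 2/1 = 2:
m = -4, n = 2

Step 4: Verify.
5*(-4) + 11*(2) = 2 = 2 ✓

m = -4, n = 2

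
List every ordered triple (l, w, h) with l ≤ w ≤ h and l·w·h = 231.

Iterate l from 1 to ⌊231^(1/3)⌋. For each l dividing 231, iterate w ≥ l with w dividing 231/l, and set h = 231/(l·w).
Triples found (5): (1×1×231), (1×3×77), (1×7×33), (1×11×21), (3×7×11)

(1×1×231), (1×3×77), (1×7×33), (1×11×21), (3×7×11)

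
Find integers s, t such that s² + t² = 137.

We need to find integers s, t > 0 such that s² + t² = 137.
Trying s = 4: t² = 137 - 4² = 137 - 16 = 121
t = 11
Check: 4² + 11² = 16 + 121 = 137 ✓

137 = 4² + 11²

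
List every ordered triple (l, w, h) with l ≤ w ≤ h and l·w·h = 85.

Iterate l from 1 to ⌊85^(1/3)⌋. For each l dividing 85, iterate w ≥ l with w dividing 85/l, and set h = 85/(l·w).
Triples found (2): (1×1×85), (1×5×17)

(1×1×85), (1×5×17)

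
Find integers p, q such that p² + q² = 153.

We need to find integers p, q > 0 such that p² + q² = 153.
Trying p = 3: q² = 153 - 3² = 153 - 9 = 144
q = 12
Check: 3² + 12² = 9 + 144 = 153 ✓

153 = 3² + 12²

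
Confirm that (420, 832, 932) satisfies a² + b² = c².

Compute a² + b² = 420² + 832² = 176400 + 692224 = 868624
Compute c² = 932² = 868624
Since 868624 = 868624, confirmed.

Yes, it is a Pythagorean triple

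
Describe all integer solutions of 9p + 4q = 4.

Step 1: Compute gcd(9, 4) = 1.
Since 1 divides 4, solutions exist.

Step 2: Find a particular solution using extended Euclidean algorithm.
We get p₀ = 4, q₀ = -8.
Check: 9*4 + 4*-8 = 4 = 4 ✓

Step 3: Write the general solution.
p = 4 + (4/1)t = 4 + 4t
q = -8 - (9/1)t = -8 - 9t
for any integer t.

p = 4 + 4t, q = -8 - 9t for integer t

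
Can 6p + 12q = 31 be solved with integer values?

Step 1: Compute gcd(6, 12).
gcd(6, 12) = 6

Step 2: Check divisibility.
Does 6 divide 31? 31 = 6 x 5 + 1, so no.

By the theorem on linear Diophantine equations, 6p + 12q = 31 has integer solutions if and only if gcd(6, 12) divides 31. Since 6 does not divide 31, no solutions exist.

No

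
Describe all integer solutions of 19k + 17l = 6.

Step 1: Compute gcd(19, 17) = 1.
Since 1 divides 6, solutions exist.

Step 2: Find a particular solution using extended Euclidean algorithm.
We get k₀ = -48, l₀ = 54.
Check: 19*-48 + 17*54 = 6 = 6 ✓

Step 3: Write the general solution.
k = -48 + (17/1)t = -48 + 17t
l = 54 - (19/1)t = 54 - 19t
for any integer t.

k = -48 + 17t, l = 54 - 19t for integer t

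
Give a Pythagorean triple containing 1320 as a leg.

We need the other leg and hypotenuse such that 1320² + x² = c².
Take x = 837, c = 1563: 1320² + 837² = 1742400 + 700569 = 2442969 = 1563² ✓
Triple: (837, 1320, 1563)

(837, 1320, 1563)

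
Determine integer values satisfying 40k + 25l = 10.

Step 1: Check solvability.
gcd(40, 25) = 5
Since 5 divides 10, solutions exist.

Step 2: Apply extended Euclidean algorithm to find gcd.
We find integers such that 40*x0 + 25*y0 = 5

Step 3: Scale the particular solution.
Multiply by 10/5 = 2:
k = 4, l = -6

Step 4: Verify.
40*(4) + 25*(-6) = 10 = 10 ✓

k = 4, l = -6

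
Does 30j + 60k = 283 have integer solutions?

Step 1: Compute gcd(30, 60).
gcd(30, 60) = 30

Step 2: Check divisibility.
Does 30 divide 283? 283 = 30 x 9 + 13, so no.

By the theorem on linear Diophantine equations, 30j + 60k = 283 has integer solutions if and only if gcd(30, 60) divides 283. Since 30 does not divide 283, no solutions exist.

No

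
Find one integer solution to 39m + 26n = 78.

Step 1: Check solvability.
gcd(39, 26) = 13
Since 13 divides 78, solutions exist.

Step 2: Apply extended Euclidean algorithm to find gcd.
We find integers such that 39*x0 + 26*y0 = 13

Step 3: Scale the particular solution.
Multiply by 78/13 = 6:
m = 6, n = -6

Step 4: Verify.
39*(6) + 26*(-6) = 78 = 78 ✓

m = 6, n = -6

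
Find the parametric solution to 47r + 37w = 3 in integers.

Step 1: Compute gcd(47, 37) = 1.
Since 1 divides 3, solutions exist.

Step 2: Find a particular solution using extended Euclidean algorithm.
We get r₀ = -33, w₀ = 42.
Check: 47*-33 + 37*42 = 3 = 3 ✓

Step 3: Write the general solution.
r = -33 + (37/1)t = -33 + 37t
w = 42 - (47/1)t = 42 - 47t
for any integer t.

r = -33 + 37t, w = 42 - 47t for integer t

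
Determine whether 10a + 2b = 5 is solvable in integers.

Step 1: Compute gcd(10, 2).
gcd(10, 2) = 2

Step 2: Check divisibility.
Does 2 divide 5? 5 = 2 x 2 + 1, so no.

By the theorem on linear Diophantine equations, 10a + 2b = 5 has integer solutions if and only if gcd(10, 2) divides 5. Since 2 does not divide 5, no solutions exist.

No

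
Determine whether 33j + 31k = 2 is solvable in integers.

Step 1: Compute gcd(33, 31).
gcd(33, 31) = 1

Step 2: Check divisibility.
Does 1 divide 2? 2 = 1 x 2, so yes.

By the theorem on linear Diophantine equations, 33j + 31k = 2 has integer solutions if and only if gcd(33, 31) divides 2. Since 1 | 2, solutions exist.

Yes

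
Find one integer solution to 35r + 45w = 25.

Step 1: Check solvability.
gcd(35, 45) = 5
Since 5 divides 25, solutions exist.

Step 2: Apply extended Euclidean algorithm to find gcd.
We find integers such that 35*x0 + 45*y0 = 5

Step 3: Scale the particular solution.
Multiply by 25/5 = 5:
r = 20, w = -15

Step 4: Verify.
35*(20) + 45*(-15) = 25 = 25 ✓

r = 20, w = -15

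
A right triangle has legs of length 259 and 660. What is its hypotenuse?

c² = a² + b² = 259² + 660² = 67081 + 435600 = 502681
c = 709

709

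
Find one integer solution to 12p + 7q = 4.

Step 1: Check solvability.
gcd(12, 7) = 1
Since 1 divides 4, solutions exist.

Step 2: Apply extended Euclidean algorithm to find gcd.
We find integers such that 12*x0 + 7*y0 = 1

Step 3: Scale the particular solution.
Multiply by 4/1 = 4:
p = 12, q = -20

Step 4: Verify.
12*(12) + 7*(-20) = 4 = 4 ✓

p = 12, q = -20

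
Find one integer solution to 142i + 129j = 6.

Step 1: Check solvability.
gcd(142, 129) = 1
Since 1 divides 6, solutions exist.

Step 2: Apply extended Euclidean algorithm to find gcd.
We find integers such that 142*x0 + 129*y0 = 1

Step 3: Scale the particular solution.
Multiply by 6/1 = 6:
i = 60, j = -66

Step 4: Verify.
142*(60) + 129*(-66) = 6 = 6 ✓

i = 60, j = -66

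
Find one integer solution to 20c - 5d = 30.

Step 1: Check solvability.
gcd(20, 5) = 5
Since 5 divides 30, solutions exist.

Step 2: Apply extended Euclidean algorithm to find gcd.
We find integers such that 20*x0 + 5*y0 = 5

Step 3: Scale the particular solution.
Multiply by 30/5 = 6:
c = 0, d = -6

Step 4: Verify.
20*(0) - 5*(-6) = 30 = 30 ✓

c = 0, d = -6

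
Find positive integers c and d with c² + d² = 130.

We need to find integers c, d > 0 such that c² + d² = 130.
Trying c = 3: d² = 130 - 3² = 130 - 9 = 121
d = 11
Check: 3² + 11² = 9 + 121 = 130 ✓

130 = 3² + 11²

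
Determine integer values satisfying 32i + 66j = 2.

Step 1: Check solvability.
gcd(32, 66) = 2
Since 2 divides 2, solutions exist.

Step 2: Apply extended Euclidean algorithm to find gcd.
We find integers such that 32*x0 + 66*y0 = 2

Step 3: Scale the particular solution.
Multiply by 2/2 = 1:
i = -2, j = 1

Step 4: Verify.
32*(-2) + 66*(1) = 2 = 2 ✓

i = -2, j = 1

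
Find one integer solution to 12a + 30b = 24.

Step 1: Check solvability.
gcd(12, 30) = 6
Since 6 divides 24, solutions exist.

Step 2: Apply extended Euclidean algorithm to find gcd.
We find integers such that 12*x0 + 30*y0 = 6

Step 3: Scale the particular solution.
Multiply by 24/6 = 4:
a = -8, b = 4

Step 4: Verify.
12*(-8) + 30*(4) = 24 = 24 ✓

a = -8, b = 4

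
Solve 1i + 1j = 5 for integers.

Step 1: Check solvability.
gcd(1, 1) = 1
Since 1 divides 5, solutions exist.

Step 2: Apply extended Euclidean algorithm to find gcd.
We find integers such that 1*x0 + 1*y0 = 1

Step 3: Scale the particular solution.
Multiply by 5/1 = 5:
i = 0, j = 5

Step 4: Verify.
1*(0) + 1*(5) = 5 = 5 ✓

i = 0, j = 5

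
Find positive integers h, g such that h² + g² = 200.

Search for h with 200 - h² a perfect square.
h = 2: 200 - 2² = 200 - 4 = 196 = 14² ✓
So h = 2, g = 14.

h = 2, g = 14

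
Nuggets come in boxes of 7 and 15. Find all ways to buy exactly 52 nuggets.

We need non-negative integers (x, y) with 7x + 15y = 52.
For each x in 0..7, check if 52 - 7x is a non-negative multiple of 15.
x = 1: 15y = 45, y = 3 ✓

(1 boxes of 7, 3 boxes of 15)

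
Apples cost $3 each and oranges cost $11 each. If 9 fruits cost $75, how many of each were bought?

Let a = apples, o = oranges.
a + o = 9
3a + 11o = 75
Substitute o = 9 - a:
3a + 11(9 - a) = 75
(3 - 11)a = 75 - 99
-8a = -24
a = 3, o = 9 - 3 = 6

Apples: 3, Oranges: 6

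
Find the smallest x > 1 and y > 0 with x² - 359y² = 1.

We seek the smallest positive integers (x, y) with x² - 359y² = 1, i.e., x² = 359y² + 1.
Try successive y values:
y = 1: x² = 359·1² + 1 = 360, not a perfect square
y = 2: x² = 359·2² + 1 = 1437, not a perfect square
y = 3: x² = 359·3² + 1 = 3232, not a perfect square
... continuing the search (or via continued fractions) ...
y = 19: x² = 359·19² + 1 = 129600, x = 360 ✓

Verify: 360² - 359·19² = 129600 - 129599 = 1 ✓

x = 360, y = 19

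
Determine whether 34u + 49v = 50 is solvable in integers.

Step 1: Compute gcd(34, 49).
gcd(34, 49) = 1

Step 2: Check divisibility.
Does 1 divide 50? 50 = 1 x 50, so yes.

By the theorem on linear Diophantine equations, 34u + 49v = 50 has integer solutions if and only if gcd(34, 49) divides 50. Since 1 | 50, solutions exist.

Yes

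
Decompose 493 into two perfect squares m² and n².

We need to find integers m, n > 0 such that m² + n² = 493.
Trying m = 3: n² = 493 - 3² = 493 - 9 = 484
n = 22
Check: 3² + 22² = 9 + 484 = 493 ✓

493 = 3² + 22²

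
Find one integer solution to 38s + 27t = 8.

Step 1: Check solvability.
gcd(38, 27) = 1
Since 1 divides 8, solutions exist.

Step 2: Apply extended Euclidean algorithm to find gcd.
We find integers such that 38*x0 + 27*y0 = 1

Step 3: Scale the particular solution.
Multiply by 8/1 = 8:
s = 40, t = -56

Step 4: Verify.
38*(40) + 27*(-56) = 8 = 8 ✓

s = 40, t = -56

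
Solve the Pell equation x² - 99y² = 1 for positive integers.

We seek the smallest positive integers (x, y) with x² - 99y² = 1, i.e., x² = 99y² + 1.
Try successive y values:
y = 1: x² = 99·1² + 1 = 100, x = 10 ✓

Verify: 10² - 99·1² = 100 - 99 = 1 ✓

x = 10, y = 1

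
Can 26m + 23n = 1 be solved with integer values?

Step 1: Compute gcd(26, 23).
gcd(26, 23) = 1

Step 2: Check divisibility.
Does 1 divide 1? 1 = 1 x 1, so yes.

By the theorem on linear Diophantine equations, 26m + 23n = 1 has integer solutions if and only if gcd(26, 23) divides 1. Since 1 | 1, solutions exist.

Yes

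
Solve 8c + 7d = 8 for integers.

Step 1: Check solvability.
gcd(8, 7) = 1
Since 1 divides 8, solutions exist.

Step 2: Apply extended Euclidean algorithm to find gcd.
We find integers such that 8*x0 + 7*y0 = 1

Step 3: Scale the particular solution.
Multiply by 8/1 = 8:
c = 8, d = -8

Step 4: Verify.
8*(8) + 7*(-8) = 8 = 8 ✓

c = 8, d = -8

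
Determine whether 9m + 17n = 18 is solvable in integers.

Step 1: Compute gcd(9, 17).
gcd(9, 17) = 1

Step 2: Check divisibility.
Does 1 divide 18? 18 = 1 x 18, so yes.

By the theorem on linear Diophantine equations, 9m + 17n = 18 has integer solutions if and only if gcd(9, 17) divides 18. Since 1 | 18, solutions exist.

Yes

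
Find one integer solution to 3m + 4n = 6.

Step 1: Check solvability.
gcd(3, 4) = 1
Since 1 divides 6, solutions exist.

Step 2: Apply extended Euclidean algorithm to find gcd.
We find integers such that 3*x0 + 4*y0 = 1

Step 3: Scale the particular solution.
Multiply by 6/1 = 6:
m = -6, n = 6

Step 4: Verify.
3*(-6) + 4*(6) = 6 = 6 ✓

m = -6, n = 6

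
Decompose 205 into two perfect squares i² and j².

We need to find integers i, j > 0 such that i² + j² = 205.
Trying i = 3: j² = 205 - 3² = 205 - 9 = 196
j = 14
Check: 3² + 14² = 9 + 196 = 205 ✓

205 = 3² + 14²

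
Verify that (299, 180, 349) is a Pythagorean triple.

Compute a² + b²:
299² + 180² = 89401 + 32400 = 121801
Compute c²:
349² = 121801
Since 121801 = 121801, it is a Pythagorean triple.

Yes, it is a Pythagorean triple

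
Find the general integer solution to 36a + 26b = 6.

Step 1: Compute gcd(36, 26) = 2.
Since 2 divides 6, solutions exist.

Step 2: Find a particular solution using extended Euclidean algorithm.
We get a₀ = -15, b₀ = 21.
Check: 36*-15 + 26*21 = 6 = 6 ✓

Step 3: Write the general solution.
a = -15 + (26/2)t = -15 + 13t
b = 21 - (36/2)t = 21 - 18t
for any integer t.

a = -15 + 13t, b = 21 - 18t for integer t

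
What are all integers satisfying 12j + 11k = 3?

Step 1: Compute gcd(12, 11) = 1.
Since 1 divides 3, solutions exist.

Step 2: Find a particular solution using extended Euclidean algorithm.
We get j₀ = 3, k₀ = -3.
Check: 12*3 + 11*-3 = 3 = 3 ✓

Step 3: Write the general solution.
j = 3 + (11/1)t = 3 + 11t
k = -3 - (12/1)t = -3 - 12t
for any integer t.

j = 3 + 11t, k = -3 - 12t for integer t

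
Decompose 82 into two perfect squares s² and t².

We need to find integers s, t > 0 such that s² + t² = 82.
Trying s = 1: t² = 82 - 1² = 82 - 1 = 81
t = 9
Check: 1² + 9² = 1 + 81 = 82 ✓

82 = 1² + 9²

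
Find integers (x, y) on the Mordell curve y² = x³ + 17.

Try small integer x values and check whether x³ + 17 is a perfect square.
x = -2: x³ + 17 = -2³ + 17 = -8 + 17 = 9
Is 9 a perfect square? 3² = 9 ✓
So (x, y) = (-2, 3) is a solution.

x = -2, y = 3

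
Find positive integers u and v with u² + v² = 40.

We need to find integers u, v > 0 such that u² + v² = 40.
Trying u = 2: v² = 40 - 2² = 40 - 4 = 36
v = 6
Check: 2² + 6² = 4 + 36 = 40 ✓

40 = 2² + 6²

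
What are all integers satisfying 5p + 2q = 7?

Step 1: Compute gcd(5, 2) = 1.
Since 1 divides 7, solutions exist.

Step 2: Find a particular solution using extended Euclidean algorithm.
We get p₀ = 7, q₀ = -14.
Check: 5*7 + 2*-14 = 7 = 7 ✓

Step 3: Write the general solution.
p = 7 + (2/1)t = 7 + 2t
q = -14 - (5/1)t = -14 - 5t
for any integer t.

p = 7 + 2t, q = -14 - 5t for integer t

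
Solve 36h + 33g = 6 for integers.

Step 1: Check solvability.
gcd(36, 33) = 3
Since 3 divides 6, solutions exist.

Step 2: Apply extended Euclidean algorithm to find gcd.
We find integers such that 36*x0 + 33*y0 = 3

Step 3: Scale the particular solution.
Multiply by 6/3 = 2:
h = 2, g = -2

Step 4: Verify.
36*(2) + 33*(-2) = 6 = 6 ✓

h = 2, g = -2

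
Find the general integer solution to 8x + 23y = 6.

Step 1: Compute gcd(8, 23) = 1.
Since 1 divides 6, solutions exist.

Step 2: Find a particular solution using extended Euclidean algorithm.
We get x₀ = 18, y₀ = -6.
Check: 8*18 + 23*-6 = 6 = 6 ✓

Step 3: Write the general solution.
x = 18 + (23/1)t = 18 + 23t
y = -6 - (8/1)t = -6 - 8t
for any integer t.

x = 18 + 23t, y = -6 - 8t for integer t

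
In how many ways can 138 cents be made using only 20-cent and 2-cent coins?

We need non-negative integers (x, y) with 20x + 2y = 138.
For each x from 0 to 6, check if (138 - 20x) is a non-negative multiple of 2.
Solutions (x, y): (0,69), (1,59), (2,49), (3,39), ...
Count: 7

7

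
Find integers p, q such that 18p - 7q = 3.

Step 1: Check solvability.
gcd(18, 7) = 1
Since 1 divides 3, solutions exist.

Step 2: Apply extended Euclidean algorithm to find gcd.
We find integers such that 18*x0 + 7*y0 = 1

Step 3: Scale the particular solution.
Multiply by 3/1 = 3:
p = 6, q = 15

Step 4: Verify.
18*(6) - 7*(15) = 3 = 3 ✓

p = 6, q = 15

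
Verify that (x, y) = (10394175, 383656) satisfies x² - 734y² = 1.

Compute x² = 10394175² = 108038873930625
Compute 734y² = 734·383656² = 734·147191926336 = 108038873930624
x² - 734y² = 108038873930625 - 108038873930624 = 1
Since this equals 1, (10394175, 383656) is a solution.

Yes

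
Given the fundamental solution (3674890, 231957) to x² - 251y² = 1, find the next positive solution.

Solutions to x² - Dy² = 1 are generated by powers of (x₀ + y₀√D).
The next solution satisfies x₁ + y₁√251 = (x₀ + y₀√251)², giving:
x₁ = x₀² + 251y₀² = 3674890² + 251·231957² = 13504816512100 + 13504816512099 = 27009633024199
y₁ = 2x₀y₀ = 2·3674890·231957 = 1704832919460

Verify: 27009633024199² - 251·1704832919460² = 729520276101901218519591601 - 729520276101901218519591600 = 1 ✓

x = 27009633024199, y = 1704832919460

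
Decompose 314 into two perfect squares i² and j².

We need to find integers i, j > 0 such that i² + j² = 314.
Trying i = 5: j² = 314 - 5² = 314 - 25 = 289
j = 17
Check: 5² + 17² = 25 + 289 = 314 ✓

314 = 5² + 17²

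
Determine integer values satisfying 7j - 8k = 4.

Step 1: Check solvability.
gcd(7, 8) = 1
Since 1 divides 4, solutions exist.

Step 2: Apply extended Euclidean algorithm to find gcd.
We find integers such that 7*x0 + 8*y0 = 1

Step 3: Scale the particular solution.
Multiply by 4/1 = 4:
j = -4, k = -4

Step 4: Verify.
7*(-4) - 8*(-4) = 4 = 4 ✓

j = -4, k = -4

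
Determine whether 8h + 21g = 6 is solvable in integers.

Step 1: Compute gcd(8, 21).
gcd(8, 21) = 1

Step 2: Check divisibility.
Does 1 divide 6? 6 = 1 x 6, so yes.

By the theorem on linear Diophantine equations, 8h + 21g = 6 has integer solutions if and only if gcd(8, 21) divides 6. Since 1 | 6, solutions exist.

Yes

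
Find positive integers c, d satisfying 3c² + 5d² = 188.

Try small values of c and check whether (188 - 3c²)/5 is a perfect square.
c = 6: 3·6² = 108, so 5d² = 188 - 108 = 80, giving d² = 16, d = 4.
Check: 3·6² + 5·4² = 108 + 80 = 188 ✓

c = 6, d = 4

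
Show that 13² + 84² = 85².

Compute a² + b² = 13² + 84² = 169 + 7056 = 7225
Compute c² = 85² = 7225
Since 7225 = 7225, confirmed.

Yes, it is a Pythagorean triple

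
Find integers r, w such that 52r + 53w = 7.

Step 1: Check solvability.
gcd(52, 53) = 1
Since 1 divides 7, solutions exist.

Step 2: Apply extended Euclidean algorithm to find gcd.
We find integers such that 52*x0 + 53*y0 = 1

Step 3: Scale the particular solution.
Multiply by 7/1 = 7:
r = -7, w = 7

Step 4: Verify.
52*(-7) + 53*(7) = 7 = 7 ✓

r = -7, w = 7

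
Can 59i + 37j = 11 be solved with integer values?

Step 1: Compute gcd(59, 37).
gcd(59, 37) = 1

Step 2: Check divisibility.
Does 1 divide 11? 11 = 1 x 11, so yes.

By the theorem on linear Diophantine equations, 59i + 37j = 11 has integer solutions if and only if gcd(59, 37) divides 11. Since 1 | 11, solutions exist.

Yes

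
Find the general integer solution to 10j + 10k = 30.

Step 1: Compute gcd(10, 10) = 10.
Since 10 divides 30, solutions exist.

Step 2: Find a particular solution using extended Euclidean algorithm.
We get j₀ = 0, k₀ = 3.
Check: 10*0 + 10*3 = 30 = 30 ✓

Step 3: Write the general solution.
j = 0 + (10/10)t = 0 + 1t
k = 3 - (10/10)t = 3 - 1t
for any integer t.

j = 0 + 1t, k = 3 - 1t for integer t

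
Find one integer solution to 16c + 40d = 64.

Step 1: Check solvability.
gcd(16, 40) = 8
Since 8 divides 64, solutions exist.

Step 2: Apply extended Euclidean algorithm to find gcd.
We find integers such that 16*x0 + 40*y0 = 8

Step 3: Scale the particular solution.
Multiply by 64/8 = 8:
c = -16, d = 8

Step 4: Verify.
16*(-16) + 40*(8) = 64 = 64 ✓

c = -16, d = 8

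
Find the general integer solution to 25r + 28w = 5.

Step 1: Compute gcd(25, 28) = 1.
Since 1 divides 5, solutions exist.

Step 2: Find a particular solution using extended Euclidean algorithm.
We get r₀ = 45, w₀ = -40.
Check: 25*45 + 28*-40 = 5 = 5 ✓

Step 3: Write the general solution.
r = 45 + (28/1)t = 45 + 28t
w = -40 - (25/1)t = -40 - 25t
for any integer t.

r = 45 + 28t, w = -40 - 25t for integer t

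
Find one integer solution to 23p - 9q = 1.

Step 1: Check solvability.
gcd(23, 9) = 1
Since 1 divides 1, solutions exist.

Step 2: Apply extended Euclidean algorithm to find gcd.
We find integers such that 23*x0 + 9*y0 = 1

Step 3: Scale the particular solution.
Multiply by 1/1 = 1:
p = 2, q = 5

Step 4: Verify.
23*(2) - 9*(5) = 1 = 1 ✓

p = 2, q = 5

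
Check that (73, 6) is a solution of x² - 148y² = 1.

Compute x² = 73² = 5329
Compute 148y² = 148·6² = 148·36 = 5328
x² - 148y² = 5329 - 5328 = 1
Since this equals 1, (73, 6) is a solution.

Yes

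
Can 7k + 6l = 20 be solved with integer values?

Step 1: Compute gcd(7, 6).
gcd(7, 6) = 1

Step 2: Check divisibility.
Does 1 divide 20? 20 = 1 x 20, so yes.

By the theorem on linear Diophantine equations, 7k + 6l = 20 has integer solutions if and only if gcd(7, 6) divides 20. Since 1 | 20, solutions exist.

Yes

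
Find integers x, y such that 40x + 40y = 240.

Step 1: Check solvability.
gcd(40, 40) = 40
Since 40 divides 240, solutions exist.

Step 2: Apply extended Euclidean algorithm to find gcd.
We find integers such that 40*x0 + 40*y0 = 40

Step 3: Scale the particular solution.
Multiply by 240/40 = 6:
x = 0, y = 6

Step 4: Verify.
40*(0) + 40*(6) = 240 = 240 ✓

x = 0, y = 6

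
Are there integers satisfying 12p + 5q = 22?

Step 1: Compute gcd(12, 5).
gcd(12, 5) = 1

Step 2: Check divisibility.
Does 1 divide 22? 22 = 1 x 22, so yes.

By the theorem on linear Diophantine equations, 12p + 5q = 22 has integer solutions if and only if gcd(12, 5) divides 22. Since 1 | 22, solutions exist.

Yes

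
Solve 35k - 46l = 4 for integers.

Step 1: Check solvability.
gcd(35, 46) = 1
Since 1 divides 4, solutions exist.

Step 2: Apply extended Euclidean algorithm to find gcd.
We find integers such that 35*x0 + 46*y0 = 1

Step 3: Scale the particular solution.
Multiply by 4/1 = 4:
k = -84, l = -64

Step 4: Verify.
35*(-84) - 46*(-64) = 4 = 4 ✓

k = -84, l = -64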